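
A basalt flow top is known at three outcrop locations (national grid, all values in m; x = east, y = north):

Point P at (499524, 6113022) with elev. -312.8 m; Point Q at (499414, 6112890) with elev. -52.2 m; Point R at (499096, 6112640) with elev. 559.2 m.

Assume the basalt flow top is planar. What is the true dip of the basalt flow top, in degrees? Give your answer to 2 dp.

Two edge vectors: Point P→Point Q = (-110, -132, 260.6), Point P→Point R = (-428, -382, 872).
Normal n = (Point P→Point Q) × (Point P→Point R) = (-15554.8, -15616.8, -14476).
So ∂z/∂x = −n_x/n_z = −1.07452 and ∂z/∂y = −n_y/n_z = −1.07881.
Gradient magnitude |∇z| = √(a² + b²) = √(1.15460 + 1.16382) = 1.52264.
True dip = arctan(1.52264) = 56.70°, dipping toward NE (azimuth ≈ 045°).

56.70°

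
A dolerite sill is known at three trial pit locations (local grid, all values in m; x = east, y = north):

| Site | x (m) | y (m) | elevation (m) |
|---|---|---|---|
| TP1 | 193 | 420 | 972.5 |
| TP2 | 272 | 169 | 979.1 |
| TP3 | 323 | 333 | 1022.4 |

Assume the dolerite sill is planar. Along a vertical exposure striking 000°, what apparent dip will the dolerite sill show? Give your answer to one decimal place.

Two edge vectors: TP1→TP2 = (79, -251, 6.6), TP1→TP3 = (130, -87, 49.9).
Normal n = (TP1→TP2) × (TP1→TP3) = (-11950.7, -3084.1, 25757).
So ∂z/∂x = −n_x/n_z = 0.46398 and ∂z/∂y = −n_y/n_z = 0.11974.
Unit vector along 000° is (sin 0°, cos 0°) = (0.0000, 1.0000).
Slope in that direction = a·(0.0000) + b·(1.0000) = 0.11974.
Apparent dip = arctan|0.11974| = 6.8° (true dip is 25.6°, so apparent ≤ true as expected).

6.8°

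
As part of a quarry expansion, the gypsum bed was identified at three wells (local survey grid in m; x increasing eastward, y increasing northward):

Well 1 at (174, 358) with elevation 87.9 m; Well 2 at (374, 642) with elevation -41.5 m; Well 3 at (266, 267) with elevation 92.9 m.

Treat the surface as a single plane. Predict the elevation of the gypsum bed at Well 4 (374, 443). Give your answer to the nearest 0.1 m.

16.4 m

Let the plane be z = a·x + b·y + c.
Well 2−Well 1: 200a + 284b = −129.4;  Well 3−Well 1: 92a − 91b = 5.
Solving gives a = −0.23361, b = −0.29112.
Then c = 87.9 − a·174 − b·358 = 232.77.
At (374, 443): z = −87.4 − 129.0 + 232.77 = 16.4 m.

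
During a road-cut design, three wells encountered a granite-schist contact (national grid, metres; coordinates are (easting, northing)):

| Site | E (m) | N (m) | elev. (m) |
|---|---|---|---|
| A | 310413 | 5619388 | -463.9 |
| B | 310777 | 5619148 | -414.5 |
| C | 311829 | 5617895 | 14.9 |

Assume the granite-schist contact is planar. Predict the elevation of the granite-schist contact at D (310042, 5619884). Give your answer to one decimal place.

Two edge vectors: A→B = (364, -240, 49.4), A→C = (1416, -1493, 478.8).
Normal n = (A→B) × (A→C) = (-41157.8, -104332.8, -203612).
So ∂z/∂E = −n_x/n_z = −0.202138381 and ∂z/∂N = −n_y/n_z = −0.512409878.
Intercept c from A: -463.9 + 62746.38 + 2879429.92 = 2941712.40.
At (310042, 5619884): z = −62671.4 − 2879684.1 + 2941712.40 = -643.1 m.

-643.1 m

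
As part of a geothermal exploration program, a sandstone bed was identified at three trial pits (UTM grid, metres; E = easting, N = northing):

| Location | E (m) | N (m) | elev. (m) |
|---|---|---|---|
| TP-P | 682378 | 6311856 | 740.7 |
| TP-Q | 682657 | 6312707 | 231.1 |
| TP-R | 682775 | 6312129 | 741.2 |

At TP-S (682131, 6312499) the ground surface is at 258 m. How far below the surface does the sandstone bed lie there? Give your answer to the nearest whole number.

146 m

Let the plane be z = a·E + b·N + c.
TP-Q−TP-P: 279a + 851b = −509.6;  TP-R−TP-P: 397a + 273b = 0.5.
Solving gives a = 0.53327079, b = −0.77365752.
Then c = 740.7 − a·682378 − b·6311856 = 4520063.31.
At (682131, 6312499): z_contact = 363760.5 − 4883712.3 + 4520063.31 = 111.5 m.
Depth below ground = 258 − 111.5 = 146 m.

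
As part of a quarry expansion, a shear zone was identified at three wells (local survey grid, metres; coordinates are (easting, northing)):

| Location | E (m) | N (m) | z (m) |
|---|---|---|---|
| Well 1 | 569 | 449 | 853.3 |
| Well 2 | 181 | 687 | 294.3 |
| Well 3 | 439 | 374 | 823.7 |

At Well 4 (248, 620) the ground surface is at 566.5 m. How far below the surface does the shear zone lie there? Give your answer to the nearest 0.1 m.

149.3 m

Two edge vectors: Well 1→Well 2 = (-388, 238, -559), Well 1→Well 3 = (-130, -75, -29.6).
Normal n = (Well 1→Well 2) × (Well 1→Well 3) = (-48969.8, 61185.2, 60040).
So ∂z/∂E = −n_x/n_z = 0.81562 and ∂z/∂N = −n_y/n_z = −1.01907.
Intercept c from Well 1: 853.3 − 464.09 + 457.56 = 846.78.
At (248, 620): z_contact = 202.27 − 631.83 + 846.78 = 417.22 m.
Depth below ground = 566.5 − 417.22 = 149.3 m.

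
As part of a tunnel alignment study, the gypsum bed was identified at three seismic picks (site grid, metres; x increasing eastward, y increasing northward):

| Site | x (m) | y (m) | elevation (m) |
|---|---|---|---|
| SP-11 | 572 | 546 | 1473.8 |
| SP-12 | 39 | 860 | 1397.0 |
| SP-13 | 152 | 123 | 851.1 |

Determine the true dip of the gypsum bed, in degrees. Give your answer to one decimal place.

Two edge vectors: SP-11→SP-12 = (-533, 314, -76.8), SP-11→SP-13 = (-420, -423, -622.7).
Normal n = (SP-11→SP-12) × (SP-11→SP-13) = (-228014.2, -299643.1, 357339).
So ∂z/∂x = −n_x/n_z = 0.63809 and ∂z/∂y = −n_y/n_z = 0.83854.
Gradient magnitude |∇z| = √(a² + b²) = √(0.40716 + 0.70315) = 1.05371.
True dip = arctan(1.05371) = 46.5°, dipping toward SW (azimuth ≈ 217°).

46.5°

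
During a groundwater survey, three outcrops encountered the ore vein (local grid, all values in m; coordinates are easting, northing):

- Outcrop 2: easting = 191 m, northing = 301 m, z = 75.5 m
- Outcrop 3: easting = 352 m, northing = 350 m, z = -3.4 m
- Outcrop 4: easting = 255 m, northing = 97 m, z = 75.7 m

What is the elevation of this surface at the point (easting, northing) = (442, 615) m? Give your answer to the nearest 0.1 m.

Two edge vectors: Outcrop 2→Outcrop 3 = (161, 49, -78.9), Outcrop 2→Outcrop 4 = (64, -204, 0.2).
Normal n = (Outcrop 2→Outcrop 3) × (Outcrop 2→Outcrop 4) = (-16085.8, -5081.8, -35980).
So ∂z/∂easting = −n_x/n_z = −0.44708 and ∂z/∂northing = −n_y/n_z = −0.14124.
Intercept c from Outcrop 2: 75.5 + 85.39 + 42.51 = 203.40.
At (442, 615): z = −197.6 − 86.9 + 203.40 = -81.1 m.

-81.1 m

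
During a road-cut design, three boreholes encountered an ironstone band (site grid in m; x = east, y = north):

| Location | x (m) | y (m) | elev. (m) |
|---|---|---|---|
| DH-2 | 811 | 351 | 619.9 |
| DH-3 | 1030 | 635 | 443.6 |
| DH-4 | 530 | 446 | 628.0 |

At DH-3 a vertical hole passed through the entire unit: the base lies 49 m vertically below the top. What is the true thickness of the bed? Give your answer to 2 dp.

43.63 m

Let the plane be z = a·x + b·y + c.
DH-3−DH-2: 219a + 284b = −176.3;  DH-4−DH-2: −281a + 95b = 8.1.
Solving gives a = −0.18934, b = −0.47477.
|∇z| = √(a²+b²) = 0.51113, so dip δ = arctan(0.51113) = 27.07°.
True thickness = vertical thickness × cos δ = 49 × cos 27.07° = 43.63 m.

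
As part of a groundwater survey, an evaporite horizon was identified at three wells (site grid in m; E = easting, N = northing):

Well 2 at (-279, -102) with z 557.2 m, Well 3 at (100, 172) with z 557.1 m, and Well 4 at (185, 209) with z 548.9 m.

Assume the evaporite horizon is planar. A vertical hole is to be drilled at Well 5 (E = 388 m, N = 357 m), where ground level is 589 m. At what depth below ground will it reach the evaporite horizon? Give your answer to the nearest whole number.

40 m

Let the plane be z = a·E + b·N + c.
Well 3−Well 2: 379a + 274b = −0.1;  Well 4−Well 2: 464a + 311b = −8.3.
Solving gives a = −0.24205, b = 0.33444.
Then c = 557.2 − a·-279 − b·-102 = 523.78.
At (388, 357): z_contact = −93.9 + 119.4 + 523.78 = 549.3 m.
Depth below ground = 589 − 549.3 = 40 m.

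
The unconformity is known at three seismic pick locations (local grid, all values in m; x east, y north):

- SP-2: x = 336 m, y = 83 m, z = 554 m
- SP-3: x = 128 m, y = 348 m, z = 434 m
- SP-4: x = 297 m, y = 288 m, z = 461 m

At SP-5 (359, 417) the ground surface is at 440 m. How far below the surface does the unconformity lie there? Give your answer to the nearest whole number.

38 m

Two edge vectors: SP-2→SP-3 = (-208, 265, -120), SP-2→SP-4 = (-39, 205, -93).
Normal n = (SP-2→SP-3) × (SP-2→SP-4) = (-45, -14664, -32305).
So ∂z/∂x = −n_x/n_z = −0.00139 and ∂z/∂y = −n_y/n_z = −0.45392.
Intercept c from SP-2: 554 + 0.47 + 37.68 = 592.14.
At (359, 417): z_contact = −0.5 − 189.3 + 592.14 = 402.4 m.
Depth below ground = 440 − 402.4 = 38 m.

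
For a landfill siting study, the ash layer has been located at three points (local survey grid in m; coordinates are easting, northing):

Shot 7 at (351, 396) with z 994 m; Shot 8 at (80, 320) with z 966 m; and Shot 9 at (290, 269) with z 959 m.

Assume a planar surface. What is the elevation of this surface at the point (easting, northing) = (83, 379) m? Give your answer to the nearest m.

Two edge vectors: Shot 7→Shot 8 = (-271, -76, -28), Shot 7→Shot 9 = (-61, -127, -35).
Normal n = (Shot 7→Shot 8) × (Shot 7→Shot 9) = (-896, -7777, 29781).
So ∂z/∂easting = −n_x/n_z = 0.03009 and ∂z/∂northing = −n_y/n_z = 0.26114.
Intercept c from Shot 7: 994 − 10.56 − 103.41 = 880.03.
At (83, 379): z = 2.5 + 99.0 + 880.03 = 981.5 m.

981 m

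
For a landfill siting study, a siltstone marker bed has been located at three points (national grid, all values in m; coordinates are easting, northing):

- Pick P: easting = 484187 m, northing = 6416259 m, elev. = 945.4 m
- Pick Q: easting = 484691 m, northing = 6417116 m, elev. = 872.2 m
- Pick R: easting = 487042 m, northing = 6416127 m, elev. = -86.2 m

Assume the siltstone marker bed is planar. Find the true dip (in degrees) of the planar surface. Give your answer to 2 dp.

Two edge vectors: Pick P→Pick Q = (504, 857, -73.2), Pick P→Pick R = (2855, -132, -1031.6).
Normal n = (Pick P→Pick Q) × (Pick P→Pick R) = (-893743.6, 310940.4, -2513263).
So ∂z/∂easting = −n_x/n_z = −0.35561 and ∂z/∂northing = −n_y/n_z = 0.12372.
Gradient magnitude |∇z| = √(a² + b²) = √(0.12646 + 0.01531) = 0.37652.
True dip = arctan(0.37652) = 20.63°, dipping toward ESE (azimuth ≈ 109°).

20.63°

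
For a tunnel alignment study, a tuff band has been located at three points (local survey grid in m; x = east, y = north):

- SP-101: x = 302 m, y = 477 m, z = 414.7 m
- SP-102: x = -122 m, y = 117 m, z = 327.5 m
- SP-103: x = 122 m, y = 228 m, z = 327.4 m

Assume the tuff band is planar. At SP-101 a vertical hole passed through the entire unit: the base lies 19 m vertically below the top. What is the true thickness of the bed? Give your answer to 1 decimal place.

16.5 m

Let the plane be z = a·x + b·y + c.
SP-102−SP-101: −424a − 360b = −87.2;  SP-103−SP-101: −180a − 249b = −87.3.
Solving gives a = −0.23826, b = 0.52284.
|∇z| = √(a²+b²) = 0.57457, so dip δ = arctan(0.57457) = 29.88°.
True thickness = vertical thickness × cos δ = 19 × cos 29.88° = 16.5 m.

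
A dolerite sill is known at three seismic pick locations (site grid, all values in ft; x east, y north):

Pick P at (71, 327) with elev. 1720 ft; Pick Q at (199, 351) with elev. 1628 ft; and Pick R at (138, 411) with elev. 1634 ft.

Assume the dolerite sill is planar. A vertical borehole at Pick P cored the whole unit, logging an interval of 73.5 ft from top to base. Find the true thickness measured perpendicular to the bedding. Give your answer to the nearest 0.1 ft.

57.0 ft

Two edge vectors: Pick P→Pick Q = (128, 24, -92), Pick P→Pick R = (67, 84, -86).
Normal n = (Pick P→Pick Q) × (Pick P→Pick R) = (5664, 4844, 9144).
So ∂z/∂x = −n_x/n_z = −0.61942 and ∂z/∂y = −n_y/n_z = −0.52975.
|∇z| = √(a²+b²) = 0.81506, so dip δ = arctan(0.81506) = 39.18°.
True thickness = vertical thickness × cos δ = 73.5 × cos 39.18° = 57.0 ft.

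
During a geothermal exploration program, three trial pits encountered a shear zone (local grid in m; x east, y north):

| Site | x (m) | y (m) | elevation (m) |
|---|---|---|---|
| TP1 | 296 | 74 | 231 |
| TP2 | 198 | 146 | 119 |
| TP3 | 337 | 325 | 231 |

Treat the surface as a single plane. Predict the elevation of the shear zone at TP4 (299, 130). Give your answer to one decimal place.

224.7 m

Let the plane be z = a·x + b·y + c.
TP2−TP1: −98a + 72b = −112;  TP3−TP1: 41a + 251b = 0.
Solving gives a = 1.02040, b = −0.16668.
Then c = 231 − a·296 − b·74 = −58.70.
At (299, 130): z = 305.1 − 21.7 − 58.70 = 224.7 m.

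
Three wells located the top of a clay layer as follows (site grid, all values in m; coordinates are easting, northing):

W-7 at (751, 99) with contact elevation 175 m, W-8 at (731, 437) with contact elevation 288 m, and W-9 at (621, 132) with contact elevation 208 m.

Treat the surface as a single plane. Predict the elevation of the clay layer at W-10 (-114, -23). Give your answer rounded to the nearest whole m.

Let the plane be z = a·easting + b·northing + c.
W-8−W-7: −20a + 338b = 113;  W-9−W-7: −130a + 33b = 33.
Solving gives a = −0.17156, b = 0.32417.
Then c = 175 − a·751 − b·99 = 271.75.
At (-114, -23): z = 19.6 − 7.5 + 271.75 = 283.8 m.

284 m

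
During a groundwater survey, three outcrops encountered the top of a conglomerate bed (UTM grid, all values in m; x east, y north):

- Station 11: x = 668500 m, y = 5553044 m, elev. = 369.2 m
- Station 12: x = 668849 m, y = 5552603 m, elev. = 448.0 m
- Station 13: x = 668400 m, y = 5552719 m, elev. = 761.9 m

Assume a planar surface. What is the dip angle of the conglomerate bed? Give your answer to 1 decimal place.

Two edge vectors: Station 11→Station 12 = (349, -441, 78.8), Station 11→Station 13 = (-100, -325, 392.7).
Normal n = (Station 11→Station 12) × (Station 11→Station 13) = (-147570.7, -144932.3, -157525).
So ∂z/∂x = −n_x/n_z = −0.93681 and ∂z/∂y = −n_y/n_z = −0.92006.
Gradient magnitude |∇z| = √(a² + b²) = √(0.87761 + 0.84651) = 1.31306.
True dip = arctan(1.31306) = 52.7°, dipping toward NE (azimuth ≈ 046°).

52.7°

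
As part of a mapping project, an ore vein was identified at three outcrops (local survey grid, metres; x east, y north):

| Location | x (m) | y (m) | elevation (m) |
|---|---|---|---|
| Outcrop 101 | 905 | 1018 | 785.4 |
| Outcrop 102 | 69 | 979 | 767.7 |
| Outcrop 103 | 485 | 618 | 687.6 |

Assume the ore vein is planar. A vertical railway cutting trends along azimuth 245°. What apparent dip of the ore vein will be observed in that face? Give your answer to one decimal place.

Two edge vectors: Outcrop 101→Outcrop 102 = (-836, -39, -17.7), Outcrop 101→Outcrop 103 = (-420, -400, -97.8).
Normal n = (Outcrop 101→Outcrop 102) × (Outcrop 101→Outcrop 103) = (-3265.8, -74326.8, 318020).
So ∂z/∂x = −n_x/n_z = 0.01027 and ∂z/∂y = −n_y/n_z = 0.23372.
Unit vector along 245° is (sin 245°, cos 245°) = (-0.9063, -0.4226).
Slope in that direction = a·(-0.9063) + b·(-0.4226) = −0.10808.
Apparent dip = arctan|0.10808| = 6.2° (true dip is 13.2°, so apparent ≤ true as expected).

6.2°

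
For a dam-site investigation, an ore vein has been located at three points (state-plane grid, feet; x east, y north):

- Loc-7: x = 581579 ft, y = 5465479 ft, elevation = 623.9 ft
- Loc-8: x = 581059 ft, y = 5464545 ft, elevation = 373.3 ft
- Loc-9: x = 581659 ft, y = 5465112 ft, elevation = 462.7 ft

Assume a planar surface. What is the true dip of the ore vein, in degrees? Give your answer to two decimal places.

24.18°

Let the plane be z = a·x + b·y + c.
Loc-8−Loc-7: −520a − 934b = −250.6;  Loc-9−Loc-7: 80a − 367b = −161.2.
Solving gives a = −0.22063, b = 0.39114.
Gradient magnitude |∇z| = √(a² + b²) = √(0.04868 + 0.15299) = 0.44908.
True dip = arctan(0.44908) = 24.18°, dipping toward SSE (azimuth ≈ 151°).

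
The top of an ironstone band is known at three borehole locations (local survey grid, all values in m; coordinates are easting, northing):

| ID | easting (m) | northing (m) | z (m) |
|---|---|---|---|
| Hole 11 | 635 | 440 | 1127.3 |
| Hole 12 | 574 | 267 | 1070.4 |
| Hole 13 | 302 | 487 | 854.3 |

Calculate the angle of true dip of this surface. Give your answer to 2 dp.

39.56°

Let the plane be z = a·easting + b·northing + c.
Hole 12−Hole 11: −61a − 173b = −56.9;  Hole 13−Hole 11: −333a + 47b = −273.
Solving gives a = 0.82518, b = 0.03794.
Gradient magnitude |∇z| = √(a² + b²) = √(0.68091 + 0.00144) = 0.82605.
True dip = arctan(0.82605) = 39.56°, dipping toward W (azimuth ≈ 267°).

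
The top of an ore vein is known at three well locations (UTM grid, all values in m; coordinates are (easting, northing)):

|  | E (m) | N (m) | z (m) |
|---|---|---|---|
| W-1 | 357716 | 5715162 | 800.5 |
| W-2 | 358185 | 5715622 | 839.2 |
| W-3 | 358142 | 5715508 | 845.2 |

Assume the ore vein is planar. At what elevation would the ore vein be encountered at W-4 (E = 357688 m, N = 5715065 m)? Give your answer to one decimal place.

807.4 m

Let the plane be z = a·E + b·N + c.
W-2−W-1: 469a + 460b = 38.7;  W-3−W-1: 426a + 346b = 44.7.
Solving gives a = 0.212901502, b = −0.132936531.
Then c = 800.5 − a·357716 − b·5715162 = 684396.04.
At (357688, 5715065): z = 76152.3 − 759740.9 + 684396.04 = 807.4 m.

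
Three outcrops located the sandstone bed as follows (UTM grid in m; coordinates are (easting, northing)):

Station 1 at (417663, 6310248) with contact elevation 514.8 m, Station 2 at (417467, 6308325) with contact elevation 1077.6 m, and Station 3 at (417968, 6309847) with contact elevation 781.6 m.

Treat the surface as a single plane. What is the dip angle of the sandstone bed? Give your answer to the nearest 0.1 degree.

Let the plane be z = a·E + b·N + c.
Station 2−Station 1: −196a − 1923b = 562.8;  Station 3−Station 1: 305a − 401b = 266.8.
Solving gives a = 0.43207, b = −0.33671.
Gradient magnitude |∇z| = √(a² + b²) = √(0.18668 + 0.11337) = 0.54777.
True dip = arctan(0.54777) = 28.7°, dipping toward NW (azimuth ≈ 308°).

28.7°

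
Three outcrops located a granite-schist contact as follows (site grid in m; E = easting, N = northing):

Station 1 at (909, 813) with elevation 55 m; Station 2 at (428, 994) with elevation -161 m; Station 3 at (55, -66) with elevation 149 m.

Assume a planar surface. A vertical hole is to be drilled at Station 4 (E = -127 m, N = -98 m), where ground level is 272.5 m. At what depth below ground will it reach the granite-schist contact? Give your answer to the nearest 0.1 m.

165.3 m

Two edge vectors: Station 1→Station 2 = (-481, 181, -216), Station 1→Station 3 = (-854, -879, 94).
Normal n = (Station 1→Station 2) × (Station 1→Station 3) = (-172850, 229678, 577373).
So ∂z/∂E = −n_x/n_z = 0.29937 and ∂z/∂N = −n_y/n_z = −0.39780.
Intercept c from Station 1: 55 − 272.13 + 323.41 = 106.28.
At (-127, -98): z_contact = −38.02 + 38.98 + 106.28 = 107.24 m.
Depth below ground = 272.5 − 107.24 = 165.3 m.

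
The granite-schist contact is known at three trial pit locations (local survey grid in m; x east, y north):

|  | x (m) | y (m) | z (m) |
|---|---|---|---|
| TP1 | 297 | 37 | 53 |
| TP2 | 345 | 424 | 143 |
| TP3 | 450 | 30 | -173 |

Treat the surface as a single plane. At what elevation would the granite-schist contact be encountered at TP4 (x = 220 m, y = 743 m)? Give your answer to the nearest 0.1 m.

457.2 m

Two edge vectors: TP1→TP2 = (48, 387, 90), TP1→TP3 = (153, -7, -226).
Normal n = (TP1→TP2) × (TP1→TP3) = (-86832, 24618, -59547).
So ∂z/∂x = −n_x/n_z = −1.45821 and ∂z/∂y = −n_y/n_z = 0.41342.
Intercept c from TP1: 53 + 433.09 − 15.30 = 470.79.
At (220, 743): z = −320.8 + 307.2 + 470.79 = 457.2 m.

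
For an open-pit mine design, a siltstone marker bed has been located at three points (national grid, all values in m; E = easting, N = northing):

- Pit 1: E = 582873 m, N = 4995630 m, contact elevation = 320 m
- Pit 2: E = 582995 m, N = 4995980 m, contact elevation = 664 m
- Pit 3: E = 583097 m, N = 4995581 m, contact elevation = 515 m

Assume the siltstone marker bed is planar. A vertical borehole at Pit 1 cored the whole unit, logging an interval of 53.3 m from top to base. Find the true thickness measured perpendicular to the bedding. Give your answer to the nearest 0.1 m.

Let the plane be z = a·E + b·N + c.
Pit 2−Pit 1: 122a + 350b = 344;  Pit 3−Pit 1: 224a − 49b = 195.
Solving gives a = 1.00863, b = 0.63128.
|∇z| = √(a²+b²) = 1.18989, so dip δ = arctan(1.18989) = 49.96°.
True thickness = vertical thickness × cos δ = 53.3 × cos 49.96° = 34.3 m.

34.3 m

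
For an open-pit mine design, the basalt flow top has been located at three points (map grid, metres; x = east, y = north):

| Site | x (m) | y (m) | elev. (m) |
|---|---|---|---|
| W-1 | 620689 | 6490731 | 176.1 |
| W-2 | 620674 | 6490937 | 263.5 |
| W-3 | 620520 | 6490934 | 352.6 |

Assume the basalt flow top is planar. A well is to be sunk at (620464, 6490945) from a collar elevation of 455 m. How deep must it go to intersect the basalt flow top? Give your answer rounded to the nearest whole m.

65 m

Two edge vectors: W-1→W-2 = (-15, 206, 87.4), W-1→W-3 = (-169, 203, 176.5).
Normal n = (W-1→W-2) × (W-1→W-3) = (18616.8, -12123.1, 31769).
So ∂z/∂x = −n_x/n_z = −0.58600523 and ∂z/∂y = −n_y/n_z = 0.38160156.
Intercept c from W-1: 176.1 + 363727.00 − 2476873.08 = −2112969.99.
At (620464, 6490945): z_contact = −363595.1 + 2476954.7 − 2112969.99 = 389.6 m.
Depth below ground = 455 − 389.6 = 65 m.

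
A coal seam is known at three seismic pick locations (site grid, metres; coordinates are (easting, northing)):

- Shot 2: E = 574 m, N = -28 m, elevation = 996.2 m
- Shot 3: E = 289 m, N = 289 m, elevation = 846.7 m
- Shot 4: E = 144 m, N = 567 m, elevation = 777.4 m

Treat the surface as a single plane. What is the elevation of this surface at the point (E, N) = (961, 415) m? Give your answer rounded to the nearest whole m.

Two edge vectors: Shot 2→Shot 3 = (-285, 317, -149.5), Shot 2→Shot 4 = (-430, 595, -218.8).
Normal n = (Shot 2→Shot 3) × (Shot 2→Shot 4) = (19592.9, 1927, -33265).
So ∂z/∂E = −n_x/n_z = 0.58899 and ∂z/∂N = −n_y/n_z = 0.05793.
Intercept c from Shot 2: 996.2 − 338.08 + 1.62 = 659.74.
At (961, 415): z = 566.0 + 24.0 + 659.74 = 1249.8 m.

1250 m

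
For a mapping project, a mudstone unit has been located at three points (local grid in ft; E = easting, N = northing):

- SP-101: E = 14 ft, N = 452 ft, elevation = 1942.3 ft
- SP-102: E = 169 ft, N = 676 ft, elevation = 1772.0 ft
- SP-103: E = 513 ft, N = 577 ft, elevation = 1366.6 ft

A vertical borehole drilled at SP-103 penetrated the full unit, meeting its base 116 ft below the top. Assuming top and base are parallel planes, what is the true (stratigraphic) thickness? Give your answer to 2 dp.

Two edge vectors: SP-101→SP-102 = (155, 224, -170.3), SP-101→SP-103 = (499, 125, -575.7).
Normal n = (SP-101→SP-102) × (SP-101→SP-103) = (-107669.3, 4253.8, -92401).
So ∂z/∂E = −n_x/n_z = −1.16524 and ∂z/∂N = −n_y/n_z = 0.04604.
|∇z| = √(a²+b²) = 1.16615, so dip δ = arctan(1.16615) = 49.39°.
True thickness = vertical thickness × cos δ = 116 × cos 49.39° = 75.51 ft.

75.51 ft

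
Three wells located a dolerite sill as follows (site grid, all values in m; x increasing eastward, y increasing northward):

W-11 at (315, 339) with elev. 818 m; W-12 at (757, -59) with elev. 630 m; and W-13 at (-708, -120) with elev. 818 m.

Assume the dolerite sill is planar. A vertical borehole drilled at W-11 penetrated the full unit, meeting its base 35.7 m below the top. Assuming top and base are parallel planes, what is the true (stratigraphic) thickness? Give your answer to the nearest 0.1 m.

Two edge vectors: W-11→W-12 = (442, -398, -188), W-11→W-13 = (-1023, -459, 0).
Normal n = (W-11→W-12) × (W-11→W-13) = (-86292, 192324, -610032).
So ∂z/∂x = −n_x/n_z = −0.14145 and ∂z/∂y = −n_y/n_z = 0.31527.
|∇z| = √(a²+b²) = 0.34555, so dip δ = arctan(0.34555) = 19.06°.
True thickness = vertical thickness × cos δ = 35.7 × cos 19.06° = 33.7 m.

33.7 m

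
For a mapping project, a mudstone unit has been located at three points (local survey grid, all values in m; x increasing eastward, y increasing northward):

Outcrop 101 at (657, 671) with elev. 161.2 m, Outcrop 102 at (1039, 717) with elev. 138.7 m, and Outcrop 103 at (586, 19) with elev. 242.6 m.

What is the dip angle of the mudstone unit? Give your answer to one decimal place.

Let the plane be z = a·x + b·y + c.
Outcrop 102−Outcrop 101: 382a + 46b = −22.5;  Outcrop 103−Outcrop 101: −71a − 652b = 81.4.
Solving gives a = −0.04445, b = −0.12001.
Gradient magnitude |∇z| = √(a² + b²) = √(0.00198 + 0.01440) = 0.12797.
True dip = arctan(0.12797) = 7.3°, dipping toward NNE (azimuth ≈ 020°).

7.3°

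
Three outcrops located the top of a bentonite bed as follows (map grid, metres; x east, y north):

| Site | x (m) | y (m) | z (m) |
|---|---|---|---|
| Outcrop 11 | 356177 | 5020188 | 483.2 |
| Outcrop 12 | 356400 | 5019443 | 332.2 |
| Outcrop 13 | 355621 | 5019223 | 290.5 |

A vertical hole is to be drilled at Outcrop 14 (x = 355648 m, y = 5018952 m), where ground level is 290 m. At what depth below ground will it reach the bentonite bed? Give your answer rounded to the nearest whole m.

Two edge vectors: Outcrop 11→Outcrop 12 = (223, -745, -151), Outcrop 11→Outcrop 13 = (-556, -965, -192.7).
Normal n = (Outcrop 11→Outcrop 12) × (Outcrop 11→Outcrop 13) = (-2153.5, 126928.1, -629415).
So ∂z/∂x = −n_x/n_z = −0.00342143 and ∂z/∂y = −n_y/n_z = 0.20166043.
Intercept c from Outcrop 11: 483.2 + 1218.64 − 1012373.27 = −1010671.44.
At (355648, 5018952): z_contact = −1216.8 + 1012124.0 − 1010671.44 = 235.8 m.
Depth below ground = 290 − 235.8 = 54 m.

54 m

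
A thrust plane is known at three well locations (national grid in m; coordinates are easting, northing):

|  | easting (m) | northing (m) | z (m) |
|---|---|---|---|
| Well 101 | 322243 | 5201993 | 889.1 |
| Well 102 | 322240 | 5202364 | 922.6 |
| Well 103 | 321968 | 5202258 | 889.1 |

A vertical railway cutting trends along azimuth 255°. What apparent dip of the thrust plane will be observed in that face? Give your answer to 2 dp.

Let the plane be z = a·easting + b·northing + c.
Well 102−Well 101: −3a + 371b = 33.5;  Well 103−Well 101: −275a + 265b = 0.
Solving gives a = 0.08770, b = 0.09101.
Unit vector along 255° is (sin 255°, cos 255°) = (-0.9659, -0.2588).
Slope in that direction = a·(-0.9659) + b·(-0.2588) = −0.10826.
Apparent dip = arctan|0.10826| = 6.18° (true dip is 7.2°, so apparent ≤ true as expected).

6.18°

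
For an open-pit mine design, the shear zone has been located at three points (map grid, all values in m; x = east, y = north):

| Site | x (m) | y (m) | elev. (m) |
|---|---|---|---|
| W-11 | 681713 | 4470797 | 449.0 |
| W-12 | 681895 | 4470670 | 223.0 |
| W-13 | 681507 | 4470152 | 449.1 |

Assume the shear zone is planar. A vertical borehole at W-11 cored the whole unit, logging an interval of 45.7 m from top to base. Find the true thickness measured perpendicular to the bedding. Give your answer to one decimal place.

31.3 m

Let the plane be z = a·x + b·y + c.
W-12−W-11: 182a − 127b = −226;  W-13−W-11: −206a − 645b = 0.1.
Solving gives a = −1.01554, b = 0.32419.
|∇z| = √(a²+b²) = 1.06603, so dip δ = arctan(1.06603) = 46.83°.
True thickness = vertical thickness × cos δ = 45.7 × cos 46.83° = 31.3 m.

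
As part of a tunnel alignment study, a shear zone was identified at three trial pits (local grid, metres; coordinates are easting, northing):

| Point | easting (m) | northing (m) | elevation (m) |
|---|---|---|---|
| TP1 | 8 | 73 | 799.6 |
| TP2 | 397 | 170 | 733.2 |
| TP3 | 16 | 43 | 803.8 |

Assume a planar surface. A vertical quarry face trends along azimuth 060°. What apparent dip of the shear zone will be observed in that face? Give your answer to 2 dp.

Let the plane be z = a·easting + b·northing + c.
TP2−TP1: 389a + 97b = −66.4;  TP3−TP1: 8a − 30b = 4.2.
Solving gives a = −0.12732, b = −0.17395.
Unit vector along 060° is (sin 60°, cos 60°) = (0.8660, 0.5000).
Slope in that direction = a·(0.8660) + b·(0.5000) = −0.19724.
Apparent dip = arctan|0.19724| = 11.16° (true dip is 12.2°, so apparent ≤ true as expected).

11.16°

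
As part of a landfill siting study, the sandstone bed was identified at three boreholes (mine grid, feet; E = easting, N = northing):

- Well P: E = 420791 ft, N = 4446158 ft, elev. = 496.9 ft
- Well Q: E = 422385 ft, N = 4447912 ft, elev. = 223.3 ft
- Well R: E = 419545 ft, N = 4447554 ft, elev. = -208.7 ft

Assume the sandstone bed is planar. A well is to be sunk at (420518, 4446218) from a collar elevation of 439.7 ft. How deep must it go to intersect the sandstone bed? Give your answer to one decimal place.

Let the plane be z = a·E + b·N + c.
Well Q−Well P: 1594a + 1754b = −273.6;  Well R−Well P: −1246a + 1396b = −705.6.
Solving gives a = 0.193999875, b = −0.332289510.
Then c = 496.9 − a·420791 − b·4446158 = 1396275.16.
At (420518, 4446218): z_contact = 81580.44 − 1477431.60 + 1396275.16 = 424.00 ft.
Depth below ground = 439.7 − 424.00 = 15.7 ft.

15.7 ft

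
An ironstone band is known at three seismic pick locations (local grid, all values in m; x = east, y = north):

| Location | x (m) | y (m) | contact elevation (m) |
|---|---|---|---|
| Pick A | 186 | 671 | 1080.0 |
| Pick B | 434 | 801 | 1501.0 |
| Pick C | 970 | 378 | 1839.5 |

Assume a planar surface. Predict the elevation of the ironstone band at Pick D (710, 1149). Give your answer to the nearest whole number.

Let the plane be z = a·x + b·y + c.
Pick B−Pick A: 248a + 130b = 421;  Pick C−Pick A: 784a − 293b = 759.5.
Solving gives a = 1.27210, b = 0.81169.
Then c = 1080 − a·186 − b·671 = 298.75.
At (710, 1149): z = 903.2 + 932.6 + 298.75 = 2134.6 m.

2135 m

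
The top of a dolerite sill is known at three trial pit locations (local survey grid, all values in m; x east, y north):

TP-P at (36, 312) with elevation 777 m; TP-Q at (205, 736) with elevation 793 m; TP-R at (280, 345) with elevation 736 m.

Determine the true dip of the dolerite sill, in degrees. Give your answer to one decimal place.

12.1°

Two edge vectors: TP-P→TP-Q = (169, 424, 16), TP-P→TP-R = (244, 33, -41).
Normal n = (TP-P→TP-Q) × (TP-P→TP-R) = (-17912, 10833, -97879).
So ∂z/∂x = −n_x/n_z = −0.18300 and ∂z/∂y = −n_y/n_z = 0.11068.
Gradient magnitude |∇z| = √(a² + b²) = √(0.03349 + 0.01225) = 0.21387.
True dip = arctan(0.21387) = 12.1°, dipping toward ESE (azimuth ≈ 121°).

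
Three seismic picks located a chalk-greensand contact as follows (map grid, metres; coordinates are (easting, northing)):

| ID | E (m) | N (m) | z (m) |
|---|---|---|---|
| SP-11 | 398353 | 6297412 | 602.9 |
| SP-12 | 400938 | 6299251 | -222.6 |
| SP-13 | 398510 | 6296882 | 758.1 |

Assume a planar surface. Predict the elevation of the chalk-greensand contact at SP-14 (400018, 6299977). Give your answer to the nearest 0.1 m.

-370.6 m

Let the plane be z = a·E + b·N + c.
SP-12−SP-11: 2585a + 1839b = −825.5;  SP-13−SP-11: 157a − 530b = 155.2.
Solving gives a = −0.091695609, b = −0.319992850.
Then c = 602.9 − a·398353 − b·6297412 = 2052256.94.
At (400018, 6299977): z = −36679.9 − 2015947.6 + 2052256.94 = -370.6 m.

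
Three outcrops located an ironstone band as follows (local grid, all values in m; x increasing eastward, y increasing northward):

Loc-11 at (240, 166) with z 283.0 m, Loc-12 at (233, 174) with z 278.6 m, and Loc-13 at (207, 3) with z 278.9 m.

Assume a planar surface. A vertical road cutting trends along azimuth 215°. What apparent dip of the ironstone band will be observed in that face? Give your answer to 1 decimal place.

Two edge vectors: Loc-11→Loc-12 = (-7, 8, -4.4), Loc-11→Loc-13 = (-33, -163, -4.1).
Normal n = (Loc-11→Loc-12) × (Loc-11→Loc-13) = (-750, 116.5, 1405).
So ∂z/∂x = −n_x/n_z = 0.53381 and ∂z/∂y = −n_y/n_z = −0.08292.
Unit vector along 215° is (sin 215°, cos 215°) = (-0.5736, -0.8192).
Slope in that direction = a·(-0.5736) + b·(-0.8192) = −0.23826.
Apparent dip = arctan|0.23826| = 13.4° (true dip is 28.4°, so apparent ≤ true as expected).

13.4°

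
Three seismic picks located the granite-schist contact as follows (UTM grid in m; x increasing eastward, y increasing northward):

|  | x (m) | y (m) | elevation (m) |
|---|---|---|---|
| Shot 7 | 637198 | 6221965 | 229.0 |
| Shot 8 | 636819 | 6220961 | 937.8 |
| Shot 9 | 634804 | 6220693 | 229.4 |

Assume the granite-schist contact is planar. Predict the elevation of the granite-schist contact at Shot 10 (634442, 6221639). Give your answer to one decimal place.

-775.7 m

Let the plane be z = a·x + b·y + c.
Shot 8−Shot 7: −379a − 1004b = 708.8;  Shot 9−Shot 7: −2394a − 1272b = 0.4.
Solving gives a = 0.469007353, b = −0.883021700.
Then c = 229 − a·637198 − b·6221965 = 5195508.56.
At (634442, 6221639): z = 297558.0 − 5493842.2 + 5195508.56 = -775.7 m.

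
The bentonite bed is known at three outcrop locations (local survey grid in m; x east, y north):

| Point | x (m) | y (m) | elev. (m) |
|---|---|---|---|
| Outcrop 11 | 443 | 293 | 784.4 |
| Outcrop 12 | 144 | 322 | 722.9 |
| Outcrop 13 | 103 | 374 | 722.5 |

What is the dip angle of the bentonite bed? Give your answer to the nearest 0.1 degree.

15.5°

Two edge vectors: Outcrop 11→Outcrop 12 = (-299, 29, -61.5), Outcrop 11→Outcrop 13 = (-340, 81, -61.9).
Normal n = (Outcrop 11→Outcrop 12) × (Outcrop 11→Outcrop 13) = (3186.4, 2401.9, -14359).
So ∂z/∂x = −n_x/n_z = 0.22191 and ∂z/∂y = −n_y/n_z = 0.16727.
Gradient magnitude |∇z| = √(a² + b²) = √(0.04924 + 0.02798) = 0.27789.
True dip = arctan(0.27789) = 15.5°, dipping toward SW (azimuth ≈ 233°).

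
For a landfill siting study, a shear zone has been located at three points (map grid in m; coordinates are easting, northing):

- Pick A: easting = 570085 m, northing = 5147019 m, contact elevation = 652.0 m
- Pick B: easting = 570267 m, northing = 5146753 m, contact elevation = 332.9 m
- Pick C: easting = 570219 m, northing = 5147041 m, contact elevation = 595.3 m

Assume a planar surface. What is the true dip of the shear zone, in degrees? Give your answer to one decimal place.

Two edge vectors: Pick A→Pick B = (182, -266, -319.1), Pick A→Pick C = (134, 22, -56.7).
Normal n = (Pick A→Pick B) × (Pick A→Pick C) = (22102.4, -32440, 39648).
So ∂z/∂easting = −n_x/n_z = −0.55747 and ∂z/∂northing = −n_y/n_z = 0.81820.
Gradient magnitude |∇z| = √(a² + b²) = √(0.31077 + 0.66945) = 0.99006.
True dip = arctan(0.99006) = 44.7°, dipping toward SE (azimuth ≈ 146°).

44.7°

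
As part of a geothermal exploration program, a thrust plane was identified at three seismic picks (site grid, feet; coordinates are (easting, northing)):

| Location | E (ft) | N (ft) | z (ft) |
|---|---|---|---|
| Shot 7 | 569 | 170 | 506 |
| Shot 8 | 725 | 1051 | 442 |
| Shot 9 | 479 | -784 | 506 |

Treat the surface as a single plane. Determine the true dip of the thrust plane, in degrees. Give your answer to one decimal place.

41.4°

Let the plane be z = a·E + b·N + c.
Shot 8−Shot 7: 156a + 881b = −64;  Shot 9−Shot 7: −90a − 954b = 0.
Solving gives a = −0.87807, b = 0.08284.
Gradient magnitude |∇z| = √(a² + b²) = √(0.77101 + 0.00686) = 0.88197.
True dip = arctan(0.88197) = 41.4°, dipping toward E (azimuth ≈ 095°).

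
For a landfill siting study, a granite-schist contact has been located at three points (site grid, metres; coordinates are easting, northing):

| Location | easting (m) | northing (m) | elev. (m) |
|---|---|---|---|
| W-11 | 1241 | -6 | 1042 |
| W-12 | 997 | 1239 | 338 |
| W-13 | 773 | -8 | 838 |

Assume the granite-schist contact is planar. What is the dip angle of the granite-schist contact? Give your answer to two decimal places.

33.00°

Let the plane be z = a·easting + b·northing + c.
W-12−W-11: −244a + 1245b = −704;  W-13−W-11: −468a − 2b = −204.
Solving gives a = 0.43795, b = −0.47963.
Gradient magnitude |∇z| = √(a² + b²) = √(0.19180 + 0.23005) = 0.64950.
True dip = arctan(0.64950) = 33.00°, dipping toward NW (azimuth ≈ 318°).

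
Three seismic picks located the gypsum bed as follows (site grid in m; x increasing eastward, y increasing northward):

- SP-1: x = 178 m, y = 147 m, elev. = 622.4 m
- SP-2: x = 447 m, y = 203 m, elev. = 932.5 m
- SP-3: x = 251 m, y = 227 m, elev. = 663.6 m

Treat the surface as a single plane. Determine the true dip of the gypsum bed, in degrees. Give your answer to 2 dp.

Let the plane be z = a·x + b·y + c.
SP-2−SP-1: 269a + 56b = 310.1;  SP-3−SP-1: 73a + 80b = 41.2.
Solving gives a = 1.29078, b = −0.66283.
Gradient magnitude |∇z| = √(a² + b²) = √(1.66610 + 0.43935) = 1.45102.
True dip = arctan(1.45102) = 55.43°, dipping toward WNW (azimuth ≈ 297°).

55.43°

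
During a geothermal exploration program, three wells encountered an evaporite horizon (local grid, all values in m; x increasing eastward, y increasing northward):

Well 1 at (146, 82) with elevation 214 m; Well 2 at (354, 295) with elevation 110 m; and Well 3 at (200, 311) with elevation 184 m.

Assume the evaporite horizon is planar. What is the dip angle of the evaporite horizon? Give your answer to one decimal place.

25.8°

Two edge vectors: Well 1→Well 2 = (208, 213, -104), Well 1→Well 3 = (54, 229, -30).
Normal n = (Well 1→Well 2) × (Well 1→Well 3) = (17426, 624, 36130).
So ∂z/∂x = −n_x/n_z = −0.48231 and ∂z/∂y = −n_y/n_z = −0.01727.
Gradient magnitude |∇z| = √(a² + b²) = √(0.23263 + 0.00030) = 0.48262.
True dip = arctan(0.48262) = 25.8°, dipping toward E (azimuth ≈ 088°).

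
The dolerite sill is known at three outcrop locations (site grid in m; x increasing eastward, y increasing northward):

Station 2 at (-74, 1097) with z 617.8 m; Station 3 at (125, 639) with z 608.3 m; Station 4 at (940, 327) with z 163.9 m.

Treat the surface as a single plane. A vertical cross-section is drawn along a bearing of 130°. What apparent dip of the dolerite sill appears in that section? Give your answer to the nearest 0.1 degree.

18.1°

Let the plane be z = a·x + b·y + c.
Station 3−Station 2: 199a − 458b = −9.5;  Station 4−Station 2: 1014a − 770b = −453.9.
Solving gives a = −0.64455, b = −0.25931.
Unit vector along 130° is (sin 130°, cos 130°) = (0.7660, -0.6428).
Slope in that direction = a·(0.7660) + b·(-0.6428) = −0.32707.
Apparent dip = arctan|0.32707| = 18.1° (true dip is 34.8°, so apparent ≤ true as expected).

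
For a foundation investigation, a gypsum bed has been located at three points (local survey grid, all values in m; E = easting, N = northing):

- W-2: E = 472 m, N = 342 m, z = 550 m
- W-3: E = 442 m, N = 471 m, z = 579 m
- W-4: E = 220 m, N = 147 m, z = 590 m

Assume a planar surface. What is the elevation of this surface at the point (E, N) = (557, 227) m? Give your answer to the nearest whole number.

Let the plane be z = a·E + b·N + c.
W-3−W-2: −30a + 129b = 29;  W-4−W-2: −252a − 195b = 40.
Solving gives a = −0.28195, b = 0.15924.
Then c = 550 − a·472 − b·342 = 628.62.
At (557, 227): z = −157.0 + 36.1 + 628.62 = 507.7 m.

508 m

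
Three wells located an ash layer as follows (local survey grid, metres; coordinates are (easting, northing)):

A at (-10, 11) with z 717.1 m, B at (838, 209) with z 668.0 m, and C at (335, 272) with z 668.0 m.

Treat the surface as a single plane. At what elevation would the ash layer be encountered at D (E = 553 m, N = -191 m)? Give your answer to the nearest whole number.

738 m

Let the plane be z = a·E + b·N + c.
B−A: 848a + 198b = −49.1;  C−A: 345a + 261b = −49.1.
Solving gives a = −0.02022, b = −0.16140.
Then c = 717.1 − a·-10 − b·11 = 718.67.
At (553, -191): z = −11.2 + 30.8 + 718.67 = 738.3 m.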